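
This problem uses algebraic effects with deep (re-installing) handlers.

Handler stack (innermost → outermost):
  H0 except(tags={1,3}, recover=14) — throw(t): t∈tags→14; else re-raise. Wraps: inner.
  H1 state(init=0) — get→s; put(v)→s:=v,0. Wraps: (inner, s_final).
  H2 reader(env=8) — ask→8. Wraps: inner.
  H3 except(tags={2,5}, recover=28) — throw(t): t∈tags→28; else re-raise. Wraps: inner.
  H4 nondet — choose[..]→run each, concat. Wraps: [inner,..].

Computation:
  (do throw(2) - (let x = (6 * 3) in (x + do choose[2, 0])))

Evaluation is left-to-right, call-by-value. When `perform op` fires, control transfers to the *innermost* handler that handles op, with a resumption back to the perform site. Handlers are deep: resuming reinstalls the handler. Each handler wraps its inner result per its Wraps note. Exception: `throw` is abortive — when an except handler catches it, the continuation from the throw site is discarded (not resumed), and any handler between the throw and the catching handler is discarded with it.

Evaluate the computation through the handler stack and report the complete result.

Answer: [28]

Evaluation trace:
throw(2) @ H0 re-raised
throw(2) @ H3 caught ⇒ 28
H4 returns [28]
= [28]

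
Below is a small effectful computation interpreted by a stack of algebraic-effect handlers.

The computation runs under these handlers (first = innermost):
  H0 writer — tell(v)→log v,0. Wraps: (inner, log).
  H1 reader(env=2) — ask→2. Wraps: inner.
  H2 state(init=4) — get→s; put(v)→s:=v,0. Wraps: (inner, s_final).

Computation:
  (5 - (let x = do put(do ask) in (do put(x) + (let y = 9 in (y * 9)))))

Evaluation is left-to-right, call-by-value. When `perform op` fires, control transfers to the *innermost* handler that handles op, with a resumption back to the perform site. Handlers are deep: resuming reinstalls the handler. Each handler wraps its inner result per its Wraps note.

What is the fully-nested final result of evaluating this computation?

Evaluation trace:
ask @ H1 ⇒ 2
put(2) @ H2 ⇒ s:=2
put(0) @ H2 ⇒ s:=0
H0 returns (-76, ())
H1 returns (-76, ())
H2 returns ((-76, ()), 0)
= ((-76, ()), 0)

Answer: ((-76, ()), 0)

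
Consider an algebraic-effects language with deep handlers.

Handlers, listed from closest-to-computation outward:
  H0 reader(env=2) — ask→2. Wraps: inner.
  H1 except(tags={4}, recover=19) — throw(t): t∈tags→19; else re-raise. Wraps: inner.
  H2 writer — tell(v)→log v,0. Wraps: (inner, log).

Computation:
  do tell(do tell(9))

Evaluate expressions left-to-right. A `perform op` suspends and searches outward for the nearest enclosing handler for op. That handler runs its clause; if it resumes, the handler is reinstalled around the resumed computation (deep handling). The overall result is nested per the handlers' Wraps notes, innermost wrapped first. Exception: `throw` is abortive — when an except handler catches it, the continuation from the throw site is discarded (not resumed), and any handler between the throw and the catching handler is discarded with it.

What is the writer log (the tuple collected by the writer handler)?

Evaluation trace:
tell(9) @ H2 ⇒ log+=9
tell(0) @ H2 ⇒ log+=0
H0 returns 0
H1 returns 0
H2 returns (0, (9, 0))
= (0, (9, 0))

Answer: (9, 0)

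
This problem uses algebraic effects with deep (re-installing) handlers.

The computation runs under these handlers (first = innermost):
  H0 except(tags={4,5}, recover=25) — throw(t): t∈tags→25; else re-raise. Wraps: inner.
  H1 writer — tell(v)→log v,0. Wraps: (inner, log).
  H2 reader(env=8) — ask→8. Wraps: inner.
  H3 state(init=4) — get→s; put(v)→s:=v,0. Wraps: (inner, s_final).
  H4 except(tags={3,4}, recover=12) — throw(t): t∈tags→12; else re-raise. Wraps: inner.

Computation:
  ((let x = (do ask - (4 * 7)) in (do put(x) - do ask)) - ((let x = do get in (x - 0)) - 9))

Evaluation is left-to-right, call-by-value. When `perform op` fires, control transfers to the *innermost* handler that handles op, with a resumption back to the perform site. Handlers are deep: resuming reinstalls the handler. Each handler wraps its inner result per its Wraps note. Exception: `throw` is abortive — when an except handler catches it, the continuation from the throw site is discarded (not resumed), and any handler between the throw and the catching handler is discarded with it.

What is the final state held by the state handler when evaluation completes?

Answer: -20

Working:
ask @ H2 ⇒ 8
put(-20) @ H3 ⇒ s:=-20
ask @ H2 ⇒ 8
get @ H3 ⇒ -20
H0 returns 21
H1 returns (21, ())
H2 returns (21, ())
H3 returns ((21, ()), -20)
H4 returns ((21, ()), -20)
= ((21, ()), -20)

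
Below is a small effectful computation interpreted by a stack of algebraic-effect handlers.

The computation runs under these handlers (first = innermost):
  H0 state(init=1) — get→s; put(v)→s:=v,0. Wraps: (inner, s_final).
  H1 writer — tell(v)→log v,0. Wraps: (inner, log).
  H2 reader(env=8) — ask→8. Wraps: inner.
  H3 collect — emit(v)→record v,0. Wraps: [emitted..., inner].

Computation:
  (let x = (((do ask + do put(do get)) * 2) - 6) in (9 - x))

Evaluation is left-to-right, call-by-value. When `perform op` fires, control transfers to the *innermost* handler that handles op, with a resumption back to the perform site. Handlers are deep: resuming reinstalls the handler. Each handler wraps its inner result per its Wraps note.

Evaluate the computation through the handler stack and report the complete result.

Answer: [((-1, 1), ())]

Evaluation trace:
ask @ H2 ⇒ 8
get @ H0 ⇒ 1
put(1) @ H0 ⇒ s:=1
H0 returns (-1, 1)
H1 returns ((-1, 1), ())
H2 returns ((-1, 1), ())
H3 returns [((-1, 1), ())]
= [((-1, 1), ())]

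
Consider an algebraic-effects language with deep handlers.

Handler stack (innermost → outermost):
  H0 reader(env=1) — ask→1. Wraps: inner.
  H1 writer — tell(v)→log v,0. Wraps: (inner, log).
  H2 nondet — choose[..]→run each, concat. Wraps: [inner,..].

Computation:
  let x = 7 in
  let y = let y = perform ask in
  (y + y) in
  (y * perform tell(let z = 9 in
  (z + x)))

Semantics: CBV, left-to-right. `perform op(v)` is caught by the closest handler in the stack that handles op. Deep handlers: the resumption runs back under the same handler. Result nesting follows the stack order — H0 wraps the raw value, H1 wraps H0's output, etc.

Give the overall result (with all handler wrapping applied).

Step-by-step:
ask @ H0 ⇒ 1
tell(16) @ H1 ⇒ log+=16
H0 returns 0
H1 returns (0, (16))
H2 returns [(0, (16))]
= [(0, (16))]

Answer: [(0, (16))]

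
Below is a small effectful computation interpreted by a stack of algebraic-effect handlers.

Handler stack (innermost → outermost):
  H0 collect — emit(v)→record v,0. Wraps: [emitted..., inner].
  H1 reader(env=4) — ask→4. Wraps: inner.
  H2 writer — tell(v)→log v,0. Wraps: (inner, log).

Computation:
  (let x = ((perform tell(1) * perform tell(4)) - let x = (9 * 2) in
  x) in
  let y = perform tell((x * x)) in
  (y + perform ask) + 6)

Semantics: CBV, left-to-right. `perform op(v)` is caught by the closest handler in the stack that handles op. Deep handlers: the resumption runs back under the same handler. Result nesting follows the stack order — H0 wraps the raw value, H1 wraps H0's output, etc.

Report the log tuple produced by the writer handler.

Working:
tell(1) @ H2 ⇒ log+=1
tell(4) @ H2 ⇒ log+=4
tell(324) @ H2 ⇒ log+=324
ask @ H1 ⇒ 4
H0 returns [10]
H1 returns [10]
H2 returns ([10], (1, 4, 324))
= ([10], (1, 4, 324))

Answer: (1, 4, 324)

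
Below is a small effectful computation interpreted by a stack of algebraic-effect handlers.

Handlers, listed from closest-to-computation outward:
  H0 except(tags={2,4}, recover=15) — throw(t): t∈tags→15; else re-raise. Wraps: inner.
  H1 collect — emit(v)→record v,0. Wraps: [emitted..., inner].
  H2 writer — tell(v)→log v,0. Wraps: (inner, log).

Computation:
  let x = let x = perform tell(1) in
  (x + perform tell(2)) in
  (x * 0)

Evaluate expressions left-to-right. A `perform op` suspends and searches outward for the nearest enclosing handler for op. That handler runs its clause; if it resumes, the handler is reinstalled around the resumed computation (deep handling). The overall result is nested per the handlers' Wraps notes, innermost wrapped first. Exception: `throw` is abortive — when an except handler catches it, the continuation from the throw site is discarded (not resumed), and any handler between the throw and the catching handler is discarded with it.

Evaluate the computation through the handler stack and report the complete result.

Answer: ([0], (1, 2))

Working:
tell(1) @ H2 ⇒ log+=1
tell(2) @ H2 ⇒ log+=2
H0 returns 0
H1 returns [0]
H2 returns ([0], (1, 2))
= ([0], (1, 2))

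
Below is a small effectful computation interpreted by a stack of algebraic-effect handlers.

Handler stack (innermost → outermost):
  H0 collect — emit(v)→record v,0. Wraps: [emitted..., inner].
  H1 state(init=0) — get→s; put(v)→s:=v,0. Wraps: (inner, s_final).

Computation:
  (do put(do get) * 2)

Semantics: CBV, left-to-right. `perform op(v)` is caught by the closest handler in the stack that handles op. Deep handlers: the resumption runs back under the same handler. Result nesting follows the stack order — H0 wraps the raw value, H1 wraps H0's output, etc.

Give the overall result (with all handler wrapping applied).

Working:
get @ H1 ⇒ 0
put(0) @ H1 ⇒ s:=0
H0 returns [0]
H1 returns ([0], 0)
= ([0], 0)

Answer: ([0], 0)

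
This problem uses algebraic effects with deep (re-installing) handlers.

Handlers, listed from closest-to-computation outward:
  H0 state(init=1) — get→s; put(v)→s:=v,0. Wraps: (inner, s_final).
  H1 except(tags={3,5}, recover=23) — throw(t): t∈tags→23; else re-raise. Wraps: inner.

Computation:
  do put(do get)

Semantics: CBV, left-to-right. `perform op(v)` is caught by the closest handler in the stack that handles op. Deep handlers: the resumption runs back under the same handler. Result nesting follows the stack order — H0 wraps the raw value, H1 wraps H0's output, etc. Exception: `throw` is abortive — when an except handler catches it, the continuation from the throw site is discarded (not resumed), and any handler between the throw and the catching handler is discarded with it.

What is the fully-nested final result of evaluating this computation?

Answer: (0, 1)

Evaluation trace:
get @ H0 ⇒ 1
put(1) @ H0 ⇒ s:=1
H0 returns (0, 1)
H1 returns (0, 1)
= (0, 1)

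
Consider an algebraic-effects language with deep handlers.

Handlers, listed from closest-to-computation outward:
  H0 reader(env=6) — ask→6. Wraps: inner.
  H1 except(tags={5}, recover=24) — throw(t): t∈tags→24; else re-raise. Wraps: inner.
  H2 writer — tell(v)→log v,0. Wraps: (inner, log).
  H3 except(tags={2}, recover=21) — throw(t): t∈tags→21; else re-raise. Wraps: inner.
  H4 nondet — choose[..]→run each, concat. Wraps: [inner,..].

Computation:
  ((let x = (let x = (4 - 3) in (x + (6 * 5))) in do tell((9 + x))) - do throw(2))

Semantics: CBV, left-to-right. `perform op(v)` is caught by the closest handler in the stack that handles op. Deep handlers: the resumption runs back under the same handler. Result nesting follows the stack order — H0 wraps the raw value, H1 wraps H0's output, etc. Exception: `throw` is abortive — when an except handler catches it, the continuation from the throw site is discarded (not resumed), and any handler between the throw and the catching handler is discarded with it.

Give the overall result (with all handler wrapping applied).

Answer: [21]

Working:
tell(40) @ H2 ⇒ log+=40
throw(2) @ H1 re-raised
throw(2) @ H3 caught ⇒ 21
H4 returns [21]
= [21]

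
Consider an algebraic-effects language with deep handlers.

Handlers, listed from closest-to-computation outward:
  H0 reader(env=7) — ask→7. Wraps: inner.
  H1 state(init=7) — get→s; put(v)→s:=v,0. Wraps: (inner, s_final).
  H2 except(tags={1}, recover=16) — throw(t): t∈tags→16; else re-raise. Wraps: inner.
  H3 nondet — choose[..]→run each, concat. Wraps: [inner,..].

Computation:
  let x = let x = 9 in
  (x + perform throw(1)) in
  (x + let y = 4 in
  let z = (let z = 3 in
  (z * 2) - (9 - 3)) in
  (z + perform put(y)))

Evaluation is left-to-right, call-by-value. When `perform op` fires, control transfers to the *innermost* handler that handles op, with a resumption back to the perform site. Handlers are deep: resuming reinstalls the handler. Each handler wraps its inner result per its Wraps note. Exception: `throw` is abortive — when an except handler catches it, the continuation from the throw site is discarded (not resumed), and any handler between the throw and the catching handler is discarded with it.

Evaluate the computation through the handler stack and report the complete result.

Step-by-step:
throw(1) @ H2 caught ⇒ 16
H3 returns [16]
= [16]

Answer: [16]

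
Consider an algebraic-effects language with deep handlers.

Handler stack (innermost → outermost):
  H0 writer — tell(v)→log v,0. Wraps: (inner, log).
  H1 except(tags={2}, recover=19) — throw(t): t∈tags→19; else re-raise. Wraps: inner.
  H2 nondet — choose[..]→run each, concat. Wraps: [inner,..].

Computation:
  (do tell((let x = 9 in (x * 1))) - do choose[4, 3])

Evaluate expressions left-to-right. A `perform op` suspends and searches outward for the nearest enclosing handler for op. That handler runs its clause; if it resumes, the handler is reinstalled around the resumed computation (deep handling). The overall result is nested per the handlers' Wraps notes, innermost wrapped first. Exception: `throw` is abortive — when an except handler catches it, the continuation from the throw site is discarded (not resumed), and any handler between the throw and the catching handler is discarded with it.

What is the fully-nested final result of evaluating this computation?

Evaluation trace:
tell(9) @ H0 ⇒ log+=9
choose[4, 3] @ H2
  branch[0] choose=4:
    H0 returns (-4, (9))
    H1 returns (-4, (9))
    H2 returns [(-4, (9))]
  branch[1] choose=3:
    H0 returns (-3, (9))
    H1 returns (-3, (9))
    H2 returns [(-3, (9))]
= [(-4, (9)), (-3, (9))]

Answer: [(-4, (9)), (-3, (9))]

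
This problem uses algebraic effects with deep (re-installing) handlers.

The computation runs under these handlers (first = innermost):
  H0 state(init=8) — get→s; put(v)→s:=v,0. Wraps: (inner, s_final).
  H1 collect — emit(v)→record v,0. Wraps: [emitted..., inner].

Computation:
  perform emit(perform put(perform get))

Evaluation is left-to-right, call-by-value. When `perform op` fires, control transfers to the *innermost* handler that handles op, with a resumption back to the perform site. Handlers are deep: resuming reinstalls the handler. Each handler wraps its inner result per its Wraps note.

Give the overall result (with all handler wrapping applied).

Answer: [0, (0, 8)]

Step-by-step:
get @ H0 ⇒ 8
put(8) @ H0 ⇒ s:=8
emit(0) @ H1 ⇒ out+=0
H0 returns (0, 8)
H1 returns [0, (0, 8)]
= [0, (0, 8)]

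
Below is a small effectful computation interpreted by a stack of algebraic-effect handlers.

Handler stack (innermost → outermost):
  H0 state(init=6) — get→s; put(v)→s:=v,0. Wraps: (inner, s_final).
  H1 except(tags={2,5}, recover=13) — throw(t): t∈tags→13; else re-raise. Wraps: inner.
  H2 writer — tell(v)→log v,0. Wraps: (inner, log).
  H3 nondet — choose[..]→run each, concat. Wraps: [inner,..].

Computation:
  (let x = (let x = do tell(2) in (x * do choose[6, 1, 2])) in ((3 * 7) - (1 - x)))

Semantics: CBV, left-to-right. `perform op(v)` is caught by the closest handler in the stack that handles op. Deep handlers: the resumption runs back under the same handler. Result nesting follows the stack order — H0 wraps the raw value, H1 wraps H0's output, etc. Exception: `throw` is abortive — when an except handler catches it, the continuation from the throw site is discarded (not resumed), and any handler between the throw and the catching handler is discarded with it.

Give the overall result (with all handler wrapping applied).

Answer: [((20, 6), (2)), ((20, 6), (2)), ((20, 6), (2))]

Evaluation trace:
tell(2) @ H2 ⇒ log+=2
choose[6, 1, 2] @ H3
  branch[0] choose=6:
    H0 returns (20, 6)
    H1 returns (20, 6)
    H2 returns ((20, 6), (2))
    H3 returns [((20, 6), (2))]
  branch[1] choose=1:
    H0 returns (20, 6)
    H1 returns (20, 6)
    H2 returns ((20, 6), (2))
    H3 returns [((20, 6), (2))]
  branch[2] choose=2:
    H0 returns (20, 6)
    H1 returns (20, 6)
    H2 returns ((20, 6), (2))
    H3 returns [((20, 6), (2))]
= [((20, 6), (2)), ((20, 6), (2)), ((20, 6), (2))]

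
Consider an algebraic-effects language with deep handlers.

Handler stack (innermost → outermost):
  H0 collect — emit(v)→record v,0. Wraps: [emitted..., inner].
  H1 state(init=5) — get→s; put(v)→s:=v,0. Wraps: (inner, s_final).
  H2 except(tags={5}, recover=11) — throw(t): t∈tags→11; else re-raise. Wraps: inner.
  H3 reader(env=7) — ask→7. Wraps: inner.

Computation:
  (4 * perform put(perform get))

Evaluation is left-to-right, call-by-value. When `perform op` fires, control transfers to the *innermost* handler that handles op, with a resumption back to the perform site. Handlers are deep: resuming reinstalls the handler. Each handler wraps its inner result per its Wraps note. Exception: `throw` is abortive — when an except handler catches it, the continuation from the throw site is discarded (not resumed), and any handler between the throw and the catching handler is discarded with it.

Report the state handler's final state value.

Step-by-step:
get @ H1 ⇒ 5
put(5) @ H1 ⇒ s:=5
H0 returns [0]
H1 returns ([0], 5)
H2 returns ([0], 5)
H3 returns ([0], 5)
= ([0], 5)

Answer: 5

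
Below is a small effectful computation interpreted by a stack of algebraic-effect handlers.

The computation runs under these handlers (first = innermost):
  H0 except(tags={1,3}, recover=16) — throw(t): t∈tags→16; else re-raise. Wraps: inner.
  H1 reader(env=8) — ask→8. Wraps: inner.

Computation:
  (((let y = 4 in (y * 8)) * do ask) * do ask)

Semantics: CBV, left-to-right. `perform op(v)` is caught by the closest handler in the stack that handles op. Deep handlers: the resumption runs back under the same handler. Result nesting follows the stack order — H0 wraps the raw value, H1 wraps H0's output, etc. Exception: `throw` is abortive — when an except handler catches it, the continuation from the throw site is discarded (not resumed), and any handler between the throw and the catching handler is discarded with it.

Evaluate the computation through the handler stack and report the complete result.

Answer: 2048

Step-by-step:
ask @ H1 ⇒ 8
ask @ H1 ⇒ 8
H0 returns 2048
H1 returns 2048
= 2048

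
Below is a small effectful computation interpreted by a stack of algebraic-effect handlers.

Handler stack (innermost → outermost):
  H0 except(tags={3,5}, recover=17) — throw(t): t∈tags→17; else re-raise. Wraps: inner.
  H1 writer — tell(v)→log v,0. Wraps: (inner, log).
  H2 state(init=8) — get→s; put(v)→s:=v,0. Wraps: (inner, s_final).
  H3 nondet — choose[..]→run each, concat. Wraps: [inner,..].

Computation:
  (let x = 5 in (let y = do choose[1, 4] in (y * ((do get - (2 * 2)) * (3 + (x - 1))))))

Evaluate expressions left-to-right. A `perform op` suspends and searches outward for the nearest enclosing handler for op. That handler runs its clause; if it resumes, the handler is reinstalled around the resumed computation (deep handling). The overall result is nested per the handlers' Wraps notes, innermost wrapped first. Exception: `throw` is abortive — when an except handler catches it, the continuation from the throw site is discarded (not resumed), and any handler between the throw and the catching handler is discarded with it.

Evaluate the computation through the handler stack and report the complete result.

Step-by-step:
choose[1, 4] @ H3
  branch[0] choose=1:
    get @ H2 ⇒ 8
    H0 returns 28
    H1 returns (28, ())
    H2 returns ((28, ()), 8)
    H3 returns [((28, ()), 8)]
  branch[1] choose=4:
    get @ H2 ⇒ 8
    H0 returns 112
    H1 returns (112, ())
    H2 returns ((112, ()), 8)
    H3 returns [((112, ()), 8)]
= [((28, ()), 8), ((112, ()), 8)]

Answer: [((28, ()), 8), ((112, ()), 8)]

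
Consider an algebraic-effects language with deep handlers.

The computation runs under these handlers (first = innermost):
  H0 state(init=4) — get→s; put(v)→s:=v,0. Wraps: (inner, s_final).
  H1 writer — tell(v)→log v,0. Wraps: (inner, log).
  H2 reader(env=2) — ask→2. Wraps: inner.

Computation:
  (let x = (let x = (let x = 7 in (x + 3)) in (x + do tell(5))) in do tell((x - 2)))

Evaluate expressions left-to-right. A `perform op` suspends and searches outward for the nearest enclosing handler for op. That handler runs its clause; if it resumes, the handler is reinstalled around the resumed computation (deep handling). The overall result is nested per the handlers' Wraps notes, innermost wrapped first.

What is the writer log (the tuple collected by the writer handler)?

Working:
tell(5) @ H1 ⇒ log+=5
tell(8) @ H1 ⇒ log+=8
H0 returns (0, 4)
H1 returns ((0, 4), (5, 8))
H2 returns ((0, 4), (5, 8))
= ((0, 4), (5, 8))

Answer: (5, 8)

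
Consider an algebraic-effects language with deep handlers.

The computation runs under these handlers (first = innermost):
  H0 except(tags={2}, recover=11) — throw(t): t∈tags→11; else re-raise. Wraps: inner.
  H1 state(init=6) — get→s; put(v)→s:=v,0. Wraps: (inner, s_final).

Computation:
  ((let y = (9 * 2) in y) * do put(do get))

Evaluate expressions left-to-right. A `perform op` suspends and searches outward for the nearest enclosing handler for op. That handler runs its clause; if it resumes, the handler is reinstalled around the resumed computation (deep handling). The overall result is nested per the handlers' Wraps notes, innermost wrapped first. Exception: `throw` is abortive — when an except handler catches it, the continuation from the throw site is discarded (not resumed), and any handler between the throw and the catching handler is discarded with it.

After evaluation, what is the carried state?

Working:
get @ H1 ⇒ 6
put(6) @ H1 ⇒ s:=6
H0 returns 0
H1 returns (0, 6)
= (0, 6)

Answer: 6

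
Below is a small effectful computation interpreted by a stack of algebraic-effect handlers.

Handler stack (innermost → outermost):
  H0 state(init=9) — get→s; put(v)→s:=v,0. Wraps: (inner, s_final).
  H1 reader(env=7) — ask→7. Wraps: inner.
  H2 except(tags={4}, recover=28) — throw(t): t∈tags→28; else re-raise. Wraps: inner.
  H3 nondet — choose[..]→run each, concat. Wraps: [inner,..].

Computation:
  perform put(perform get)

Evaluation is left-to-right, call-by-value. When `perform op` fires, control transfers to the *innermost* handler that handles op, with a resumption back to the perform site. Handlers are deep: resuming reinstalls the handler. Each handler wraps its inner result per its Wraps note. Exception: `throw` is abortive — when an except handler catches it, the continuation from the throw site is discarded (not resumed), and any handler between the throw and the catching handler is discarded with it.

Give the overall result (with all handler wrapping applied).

Working:
get @ H0 ⇒ 9
put(9) @ H0 ⇒ s:=9
H0 returns (0, 9)
H1 returns (0, 9)
H2 returns (0, 9)
H3 returns [(0, 9)]
= [(0, 9)]

Answer: [(0, 9)]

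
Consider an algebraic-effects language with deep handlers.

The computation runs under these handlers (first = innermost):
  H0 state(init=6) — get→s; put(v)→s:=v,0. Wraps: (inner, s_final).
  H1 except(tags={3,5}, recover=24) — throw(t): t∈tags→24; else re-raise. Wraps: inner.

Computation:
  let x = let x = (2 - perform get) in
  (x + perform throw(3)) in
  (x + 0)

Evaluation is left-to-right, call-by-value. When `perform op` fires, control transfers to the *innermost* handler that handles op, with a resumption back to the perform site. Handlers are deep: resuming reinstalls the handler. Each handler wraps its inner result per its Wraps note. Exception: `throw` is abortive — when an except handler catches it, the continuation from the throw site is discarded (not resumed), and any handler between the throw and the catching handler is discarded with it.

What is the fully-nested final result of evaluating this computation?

Answer: 24

Working:
get @ H0 ⇒ 6
throw(3) @ H1 caught ⇒ 24
= 24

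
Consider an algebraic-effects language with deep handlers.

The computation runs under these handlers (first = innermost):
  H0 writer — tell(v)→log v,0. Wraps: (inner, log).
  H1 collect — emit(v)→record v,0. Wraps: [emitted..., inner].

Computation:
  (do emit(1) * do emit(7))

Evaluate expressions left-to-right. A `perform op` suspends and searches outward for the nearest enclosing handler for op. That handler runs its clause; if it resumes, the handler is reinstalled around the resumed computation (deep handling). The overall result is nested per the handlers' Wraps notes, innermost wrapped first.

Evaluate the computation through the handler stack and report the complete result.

Answer: [1, 7, (0, ())]

Evaluation trace:
emit(1) @ H1 ⇒ out+=1
emit(7) @ H1 ⇒ out+=7
H0 returns (0, ())
H1 returns [1, 7, (0, ())]
= [1, 7, (0, ())]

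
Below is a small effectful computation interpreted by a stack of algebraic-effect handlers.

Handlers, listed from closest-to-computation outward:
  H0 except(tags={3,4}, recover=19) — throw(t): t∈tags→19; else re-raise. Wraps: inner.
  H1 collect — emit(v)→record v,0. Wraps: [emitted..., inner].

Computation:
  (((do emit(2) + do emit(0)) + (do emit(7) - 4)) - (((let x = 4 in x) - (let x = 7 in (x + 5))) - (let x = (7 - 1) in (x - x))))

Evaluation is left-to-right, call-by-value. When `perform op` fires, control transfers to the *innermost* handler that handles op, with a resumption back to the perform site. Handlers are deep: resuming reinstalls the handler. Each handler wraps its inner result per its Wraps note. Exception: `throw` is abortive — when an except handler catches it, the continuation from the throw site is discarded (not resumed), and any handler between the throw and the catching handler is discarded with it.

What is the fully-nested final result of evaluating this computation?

Answer: [2, 0, 7, 4]

Working:
emit(2) @ H1 ⇒ out+=2
emit(0) @ H1 ⇒ out+=0
emit(7) @ H1 ⇒ out+=7
H0 returns 4
H1 returns [2, 0, 7, 4]
= [2, 0, 7, 4]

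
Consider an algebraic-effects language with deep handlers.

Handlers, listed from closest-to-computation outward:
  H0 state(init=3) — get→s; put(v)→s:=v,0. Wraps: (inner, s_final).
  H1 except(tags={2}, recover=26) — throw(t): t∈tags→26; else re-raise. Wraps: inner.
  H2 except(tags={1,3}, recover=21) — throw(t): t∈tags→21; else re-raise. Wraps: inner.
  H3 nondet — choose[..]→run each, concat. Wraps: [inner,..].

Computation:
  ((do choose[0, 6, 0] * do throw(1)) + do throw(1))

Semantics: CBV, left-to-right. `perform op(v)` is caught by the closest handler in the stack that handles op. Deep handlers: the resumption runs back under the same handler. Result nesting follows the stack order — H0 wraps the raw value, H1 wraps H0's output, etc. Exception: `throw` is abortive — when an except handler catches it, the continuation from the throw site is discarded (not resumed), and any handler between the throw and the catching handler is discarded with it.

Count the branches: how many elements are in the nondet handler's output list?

Working:
choose[0, 6, 0] @ H3
  branch[0] choose=0:
    throw(1) @ H1 re-raised
    throw(1) @ H2 caught ⇒ 21
    H3 returns [21]
  branch[1] choose=6:
    throw(1) @ H1 re-raised
    throw(1) @ H2 caught ⇒ 21
    H3 returns [21]
  branch[2] choose=0:
    throw(1) @ H1 re-raised
    throw(1) @ H2 caught ⇒ 21
    H3 returns [21]
= [21, 21, 21]

Answer: 3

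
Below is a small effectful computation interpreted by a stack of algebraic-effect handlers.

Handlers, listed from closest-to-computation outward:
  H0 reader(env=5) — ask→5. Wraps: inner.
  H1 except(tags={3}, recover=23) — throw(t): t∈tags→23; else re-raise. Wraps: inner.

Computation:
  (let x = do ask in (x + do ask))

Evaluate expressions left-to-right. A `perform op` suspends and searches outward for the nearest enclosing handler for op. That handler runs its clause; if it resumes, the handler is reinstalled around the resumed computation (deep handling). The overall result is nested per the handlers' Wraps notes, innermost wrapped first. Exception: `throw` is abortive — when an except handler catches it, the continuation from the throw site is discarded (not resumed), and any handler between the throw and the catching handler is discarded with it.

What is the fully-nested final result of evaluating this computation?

Answer: 10

Step-by-step:
ask @ H0 ⇒ 5
ask @ H0 ⇒ 5
H0 returns 10
H1 returns 10
= 10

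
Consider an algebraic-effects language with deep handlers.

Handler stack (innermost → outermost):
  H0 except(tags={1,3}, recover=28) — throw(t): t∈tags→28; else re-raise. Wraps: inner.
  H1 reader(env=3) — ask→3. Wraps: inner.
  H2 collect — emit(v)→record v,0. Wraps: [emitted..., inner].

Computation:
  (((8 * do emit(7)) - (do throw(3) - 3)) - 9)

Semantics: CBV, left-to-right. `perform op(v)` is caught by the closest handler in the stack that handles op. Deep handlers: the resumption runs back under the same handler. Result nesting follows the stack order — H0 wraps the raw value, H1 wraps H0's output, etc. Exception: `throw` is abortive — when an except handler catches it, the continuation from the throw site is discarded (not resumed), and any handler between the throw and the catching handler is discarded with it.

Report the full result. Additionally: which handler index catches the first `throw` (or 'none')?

Answer: [7, 28] ; first throw caught by: H0

Step-by-step:
emit(7) @ H2 ⇒ out+=7
throw(3) @ H0 caught ⇒ 28
H1 returns 28
H2 returns [7, 28]
= [7, 28]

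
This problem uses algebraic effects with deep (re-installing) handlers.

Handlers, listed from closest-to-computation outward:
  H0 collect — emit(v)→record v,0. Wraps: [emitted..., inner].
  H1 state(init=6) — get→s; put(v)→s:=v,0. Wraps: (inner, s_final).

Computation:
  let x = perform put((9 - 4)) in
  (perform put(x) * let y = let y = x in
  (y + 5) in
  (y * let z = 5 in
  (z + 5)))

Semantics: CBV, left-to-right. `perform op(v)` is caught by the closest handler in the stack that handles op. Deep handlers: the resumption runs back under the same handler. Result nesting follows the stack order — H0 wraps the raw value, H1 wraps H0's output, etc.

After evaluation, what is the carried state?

Evaluation trace:
put(5) @ H1 ⇒ s:=5
put(0) @ H1 ⇒ s:=0
H0 returns [0]
H1 returns ([0], 0)
= ([0], 0)

Answer: 0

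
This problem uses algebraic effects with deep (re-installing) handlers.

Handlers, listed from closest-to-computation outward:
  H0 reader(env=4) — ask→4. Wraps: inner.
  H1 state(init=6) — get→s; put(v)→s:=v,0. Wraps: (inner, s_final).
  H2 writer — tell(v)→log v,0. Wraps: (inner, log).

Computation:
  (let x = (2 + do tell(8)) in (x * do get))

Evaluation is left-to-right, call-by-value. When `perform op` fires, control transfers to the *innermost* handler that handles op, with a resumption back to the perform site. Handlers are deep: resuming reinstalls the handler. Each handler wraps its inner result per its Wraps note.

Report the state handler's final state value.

Answer: 6

Working:
tell(8) @ H2 ⇒ log+=8
get @ H1 ⇒ 6
H0 returns 12
H1 returns (12, 6)
H2 returns ((12, 6), (8))
= ((12, 6), (8))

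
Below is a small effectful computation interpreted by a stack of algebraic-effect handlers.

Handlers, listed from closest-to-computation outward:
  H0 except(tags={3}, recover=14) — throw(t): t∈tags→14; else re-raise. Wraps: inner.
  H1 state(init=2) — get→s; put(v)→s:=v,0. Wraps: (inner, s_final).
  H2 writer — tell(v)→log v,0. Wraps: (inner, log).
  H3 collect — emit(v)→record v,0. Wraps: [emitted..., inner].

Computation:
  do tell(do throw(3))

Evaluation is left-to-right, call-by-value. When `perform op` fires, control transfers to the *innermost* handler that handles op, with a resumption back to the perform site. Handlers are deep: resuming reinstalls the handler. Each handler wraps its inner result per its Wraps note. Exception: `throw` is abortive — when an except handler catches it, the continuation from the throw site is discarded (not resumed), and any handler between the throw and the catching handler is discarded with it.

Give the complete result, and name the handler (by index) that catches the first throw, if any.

Answer: [((14, 2), ())] ; first throw caught by: H0

Working:
throw(3) @ H0 caught ⇒ 14
H1 returns (14, 2)
H2 returns ((14, 2), ())
H3 returns [((14, 2), ())]
= [((14, 2), ())]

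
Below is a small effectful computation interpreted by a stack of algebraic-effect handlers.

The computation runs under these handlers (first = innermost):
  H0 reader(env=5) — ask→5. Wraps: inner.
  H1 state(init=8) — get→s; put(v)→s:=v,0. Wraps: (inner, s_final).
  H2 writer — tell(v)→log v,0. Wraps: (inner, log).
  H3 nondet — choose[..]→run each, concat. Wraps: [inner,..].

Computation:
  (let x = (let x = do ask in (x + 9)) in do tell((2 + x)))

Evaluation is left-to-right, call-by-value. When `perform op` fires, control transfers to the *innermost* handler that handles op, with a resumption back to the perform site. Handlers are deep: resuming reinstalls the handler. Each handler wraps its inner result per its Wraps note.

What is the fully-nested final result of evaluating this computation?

Evaluation trace:
ask @ H0 ⇒ 5
tell(16) @ H2 ⇒ log+=16
H0 returns 0
H1 returns (0, 8)
H2 returns ((0, 8), (16))
H3 returns [((0, 8), (16))]
= [((0, 8), (16))]

Answer: [((0, 8), (16))]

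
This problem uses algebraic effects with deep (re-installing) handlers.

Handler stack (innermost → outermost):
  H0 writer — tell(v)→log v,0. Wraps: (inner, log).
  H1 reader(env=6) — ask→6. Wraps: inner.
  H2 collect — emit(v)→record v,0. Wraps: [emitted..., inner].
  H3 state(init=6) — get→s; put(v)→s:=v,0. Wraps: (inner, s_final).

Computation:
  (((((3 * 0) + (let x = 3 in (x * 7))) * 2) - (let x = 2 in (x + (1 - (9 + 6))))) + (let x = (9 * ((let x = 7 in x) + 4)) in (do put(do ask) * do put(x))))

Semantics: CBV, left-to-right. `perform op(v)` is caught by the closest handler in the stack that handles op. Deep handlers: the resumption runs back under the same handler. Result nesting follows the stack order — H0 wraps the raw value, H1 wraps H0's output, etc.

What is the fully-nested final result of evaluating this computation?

Evaluation trace:
ask @ H1 ⇒ 6
put(6) @ H3 ⇒ s:=6
put(99) @ H3 ⇒ s:=99
H0 returns (54, ())
H1 returns (54, ())
H2 returns [(54, ())]
H3 returns ([(54, ())], 99)
= ([(54, ())], 99)

Answer: ([(54, ())], 99)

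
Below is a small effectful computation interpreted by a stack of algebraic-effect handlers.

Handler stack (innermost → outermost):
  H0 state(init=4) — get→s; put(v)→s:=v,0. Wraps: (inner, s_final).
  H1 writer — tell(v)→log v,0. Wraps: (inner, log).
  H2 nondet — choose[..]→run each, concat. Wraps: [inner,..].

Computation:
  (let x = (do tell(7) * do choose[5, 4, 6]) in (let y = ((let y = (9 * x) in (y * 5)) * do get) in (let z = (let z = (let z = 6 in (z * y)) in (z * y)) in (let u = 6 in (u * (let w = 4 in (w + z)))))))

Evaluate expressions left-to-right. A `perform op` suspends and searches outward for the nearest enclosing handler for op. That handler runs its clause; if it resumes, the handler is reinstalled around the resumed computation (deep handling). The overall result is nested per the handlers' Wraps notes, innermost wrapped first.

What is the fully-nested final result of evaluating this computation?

Answer: [((24, 4), (7)), ((24, 4), (7)), ((24, 4), (7))]

Working:
tell(7) @ H1 ⇒ log+=7
choose[5, 4, 6] @ H2
  branch[0] choose=5:
    get @ H0 ⇒ 4
    H0 returns (24, 4)
    H1 returns ((24, 4), (7))
    H2 returns [((24, 4), (7))]
  branch[1] choose=4:
    get @ H0 ⇒ 4
    H0 returns (24, 4)
    H1 returns ((24, 4), (7))
    H2 returns [((24, 4), (7))]
  branch[2] choose=6:
    get @ H0 ⇒ 4
    H0 returns (24, 4)
    H1 returns ((24, 4), (7))
    H2 returns [((24, 4), (7))]
= [((24, 4), (7)), ((24, 4), (7)), ((24, 4), (7))]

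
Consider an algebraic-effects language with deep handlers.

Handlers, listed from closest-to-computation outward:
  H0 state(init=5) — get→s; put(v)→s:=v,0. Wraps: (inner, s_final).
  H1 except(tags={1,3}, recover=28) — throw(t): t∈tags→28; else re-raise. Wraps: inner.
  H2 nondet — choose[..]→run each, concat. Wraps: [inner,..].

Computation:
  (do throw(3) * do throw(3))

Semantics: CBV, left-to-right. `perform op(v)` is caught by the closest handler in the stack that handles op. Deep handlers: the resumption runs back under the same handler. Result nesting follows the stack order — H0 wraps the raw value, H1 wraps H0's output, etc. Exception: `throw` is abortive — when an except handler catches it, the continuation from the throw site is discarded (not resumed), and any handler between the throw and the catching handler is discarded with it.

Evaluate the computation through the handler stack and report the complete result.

Step-by-step:
throw(3) @ H1 caught ⇒ 28
H2 returns [28]
= [28]

Answer: [28]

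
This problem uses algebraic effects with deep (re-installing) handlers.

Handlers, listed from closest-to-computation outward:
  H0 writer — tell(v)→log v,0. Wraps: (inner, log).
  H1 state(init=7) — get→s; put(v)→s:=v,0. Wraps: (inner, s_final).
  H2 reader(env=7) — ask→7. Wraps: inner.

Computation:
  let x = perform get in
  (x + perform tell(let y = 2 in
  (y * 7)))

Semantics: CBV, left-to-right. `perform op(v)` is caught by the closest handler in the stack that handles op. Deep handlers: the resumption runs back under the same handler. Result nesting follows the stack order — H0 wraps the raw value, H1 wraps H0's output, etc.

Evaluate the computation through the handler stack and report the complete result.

Step-by-step:
get @ H1 ⇒ 7
tell(14) @ H0 ⇒ log+=14
H0 returns (7, (14))
H1 returns ((7, (14)), 7)
H2 returns ((7, (14)), 7)
= ((7, (14)), 7)

Answer: ((7, (14)), 7)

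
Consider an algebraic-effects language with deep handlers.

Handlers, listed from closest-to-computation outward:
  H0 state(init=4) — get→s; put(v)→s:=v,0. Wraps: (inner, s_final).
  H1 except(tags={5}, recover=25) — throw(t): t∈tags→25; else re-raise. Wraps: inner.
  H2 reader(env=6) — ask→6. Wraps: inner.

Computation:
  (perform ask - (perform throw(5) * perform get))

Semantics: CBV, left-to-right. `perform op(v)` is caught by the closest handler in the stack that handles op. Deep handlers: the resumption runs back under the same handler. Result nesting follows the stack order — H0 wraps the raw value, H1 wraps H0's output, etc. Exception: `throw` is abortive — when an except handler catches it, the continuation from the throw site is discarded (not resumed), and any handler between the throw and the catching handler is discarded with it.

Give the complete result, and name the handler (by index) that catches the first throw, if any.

Answer: 25 ; first throw caught by: H1

Step-by-step:
ask @ H2 ⇒ 6
throw(5) @ H1 caught ⇒ 25
H2 returns 25
= 25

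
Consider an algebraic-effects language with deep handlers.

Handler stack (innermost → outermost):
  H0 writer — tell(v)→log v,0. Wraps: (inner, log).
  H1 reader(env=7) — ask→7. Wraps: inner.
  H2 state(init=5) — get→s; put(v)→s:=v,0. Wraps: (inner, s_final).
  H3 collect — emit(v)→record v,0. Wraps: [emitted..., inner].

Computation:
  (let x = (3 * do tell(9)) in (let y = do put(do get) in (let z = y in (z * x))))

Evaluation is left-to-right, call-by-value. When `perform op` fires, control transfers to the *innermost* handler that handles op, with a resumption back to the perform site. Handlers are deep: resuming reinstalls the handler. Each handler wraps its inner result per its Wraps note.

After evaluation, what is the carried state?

Evaluation trace:
tell(9) @ H0 ⇒ log+=9
get @ H2 ⇒ 5
put(5) @ H2 ⇒ s:=5
H0 returns (0, (9))
H1 returns (0, (9))
H2 returns ((0, (9)), 5)
H3 returns [((0, (9)), 5)]
= [((0, (9)), 5)]

Answer: 5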